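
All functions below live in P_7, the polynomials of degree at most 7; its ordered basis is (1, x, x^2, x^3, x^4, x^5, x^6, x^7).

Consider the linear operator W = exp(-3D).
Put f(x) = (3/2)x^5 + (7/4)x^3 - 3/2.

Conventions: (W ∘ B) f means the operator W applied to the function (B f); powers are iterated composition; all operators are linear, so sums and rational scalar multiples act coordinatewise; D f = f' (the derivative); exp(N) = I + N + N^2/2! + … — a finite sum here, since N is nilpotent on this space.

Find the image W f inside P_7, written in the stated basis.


the image equals g(x) = (3/2)x^5 - (45/2)x^4 + (547/4)x^3 - (1683/4)x^2 + (2619/4)x - 1653/4

order-1 term: -(45/2)x^4 - (63/4)x^2
order-2 term: 135x^3 + (189/4)x
order-3 term: -405x^2 - 189/4
order-4 term: (1215/2)x
order-5 term: -729/2
the series for exp(-3D) f terminates at order 5
exp(-3D) f = (3/2)x^5 - (45/2)x^4 + (547/4)x^3 - (1683/4)x^2 + (2619/4)x - 1653/4


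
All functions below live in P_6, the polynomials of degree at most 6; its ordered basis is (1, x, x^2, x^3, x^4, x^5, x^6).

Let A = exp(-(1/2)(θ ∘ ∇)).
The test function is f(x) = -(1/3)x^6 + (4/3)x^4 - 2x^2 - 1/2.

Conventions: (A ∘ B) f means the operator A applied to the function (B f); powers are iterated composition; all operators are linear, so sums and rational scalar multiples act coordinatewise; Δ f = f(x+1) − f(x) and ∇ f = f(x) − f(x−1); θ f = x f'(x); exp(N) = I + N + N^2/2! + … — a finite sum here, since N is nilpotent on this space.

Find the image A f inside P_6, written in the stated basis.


order-1 term: 5x^5 - 10x^4 + 2x^3 + 3x^2 + (1/3)x
order-2 term: -25x^4 + (135/2)x^3 - 58x^2 + (65/4)x
order-3 term: 50x^3 - (235/2)x^2 + (279/4)x
order-4 term: -(75/2)x^2 + (385/8)x
order-5 term: (15/2)x
the series for exp(-(1/2)(θ ∘ ∇)) f terminates at order 5
exp(-(1/2)(θ ∘ ∇)) f = -(1/3)x^6 + 5x^5 - (101/3)x^4 + (239/2)x^3 - 212x^2 + (3407/24)x - 1/2

the result is g(x) = -(1/3)x^6 + 5x^5 - (101/3)x^4 + (239/2)x^3 - 212x^2 + (3407/24)x - 1/2


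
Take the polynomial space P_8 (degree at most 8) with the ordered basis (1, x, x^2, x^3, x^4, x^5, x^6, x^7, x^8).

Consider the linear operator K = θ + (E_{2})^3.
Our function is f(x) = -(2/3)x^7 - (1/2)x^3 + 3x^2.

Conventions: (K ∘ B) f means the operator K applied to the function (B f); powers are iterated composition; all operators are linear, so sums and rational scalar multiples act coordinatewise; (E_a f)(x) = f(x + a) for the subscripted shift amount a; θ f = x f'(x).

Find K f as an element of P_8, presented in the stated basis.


the image equals g(x) = -(16/3)x^7 - 28x^6 - 504x^5 - 5040x^4 - 30242x^3 - 108864x^2 - 217746x - 186624

θ f = -(14/3)x^7 - (3/2)x^3 + 6x^2
E_{2} f = -(2/3)x^7 - (28/3)x^6 - 56x^5 - (560/3)x^4 - (2243/6)x^3 - 448x^2 - (878/3)x - 232/3
E_{2} E_{2} f = -(2/3)x^7 - (56/3)x^6 - 224x^5 - (4480/3)x^4 - (35843/6)x^3 - 14339x^2 - (57344/3)x - 32720/3
E_{2} E_{2} E_{2} f = -(2/3)x^7 - 28x^6 - 504x^5 - 5040x^4 - (60481/2)x^3 - 108870x^2 - 217746x - 186624
(θ + (E_{2})^3) f = -(16/3)x^7 - 28x^6 - 504x^5 - 5040x^4 - 30242x^3 - 108864x^2 - 217746x - 186624


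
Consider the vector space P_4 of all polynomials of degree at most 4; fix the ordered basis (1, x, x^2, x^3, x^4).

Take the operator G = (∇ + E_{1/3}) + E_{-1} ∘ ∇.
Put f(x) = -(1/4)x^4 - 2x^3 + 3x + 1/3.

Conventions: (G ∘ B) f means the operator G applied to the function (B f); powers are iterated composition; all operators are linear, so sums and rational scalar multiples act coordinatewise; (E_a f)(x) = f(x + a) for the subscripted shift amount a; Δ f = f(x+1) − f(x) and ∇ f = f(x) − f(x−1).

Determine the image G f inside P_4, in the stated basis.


the image equals g(x) = -(1/4)x^4 - (13/3)x^3 - (49/6)x^2 + (494/27)x - 1537/324

∇ f = -x^3 - (9/2)x^2 + 5x + 5/4
E_{1/3} f = -(1/4)x^4 - (7/3)x^3 - (13/6)x^2 + (62/27)x + 407/324
(∇ + E_{1/3}) f = -(1/4)x^4 - (10/3)x^3 - (20/3)x^2 + (197/27)x + 203/81
∇ f = -x^3 - (9/2)x^2 + 5x + 5/4
E_{-1} ∇ f = -x^3 - (3/2)x^2 + 11x - 29/4
((∇ + E_{1/3}) + E_{-1} ∘ ∇) f = -(1/4)x^4 - (13/3)x^3 - (49/6)x^2 + (494/27)x - 1537/324


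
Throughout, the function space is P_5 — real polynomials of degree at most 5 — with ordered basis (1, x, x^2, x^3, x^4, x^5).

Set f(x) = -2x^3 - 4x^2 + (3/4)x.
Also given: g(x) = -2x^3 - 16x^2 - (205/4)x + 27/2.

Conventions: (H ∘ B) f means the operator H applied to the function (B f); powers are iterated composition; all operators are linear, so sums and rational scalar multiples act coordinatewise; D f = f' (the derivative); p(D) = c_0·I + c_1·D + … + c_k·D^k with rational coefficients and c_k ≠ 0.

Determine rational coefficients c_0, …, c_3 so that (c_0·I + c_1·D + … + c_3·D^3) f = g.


p(D) = I + 2·D + 3·D^2 − 3·D^3, i.e. c_0 = 1, c_1 = 2, c_2 = 3, c_3 = -3

D^0 f = -2x^3 - 4x^2 + (3/4)x
D^1 f = -6x^2 - 8x + 3/4
D^2 f = -12x - 8
D^3 f = -12
matching coefficients of g against c_0 f + c_1 Df + … from the top degree down determines the c_i
solution: c_0 = 1, c_1 = 2, c_2 = 3, c_3 = -3


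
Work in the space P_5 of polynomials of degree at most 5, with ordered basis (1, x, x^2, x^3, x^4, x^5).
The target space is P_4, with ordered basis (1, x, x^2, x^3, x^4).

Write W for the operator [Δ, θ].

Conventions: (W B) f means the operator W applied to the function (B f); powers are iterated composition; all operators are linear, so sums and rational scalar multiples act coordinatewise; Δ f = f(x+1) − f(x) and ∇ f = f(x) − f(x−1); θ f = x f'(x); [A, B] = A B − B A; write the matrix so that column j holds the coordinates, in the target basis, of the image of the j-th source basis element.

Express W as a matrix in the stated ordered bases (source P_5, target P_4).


image of 1: 0
image of x: 1
image of x^2: 2x + 2
image of x^3: 3x^2 + 6x + 3
image of x^4: 4x^3 + 12x^2 + 12x + 4
image of x^5: 5x^4 + 20x^3 + 30x^2 + 20x + 5
each image's coordinates form column j of the matrix

the matrix is [[0, 1, 2, 3, 4, 5]; [0, 0, 2, 6, 12, 20]; [0, 0, 0, 3, 12, 30]; [0, 0, 0, 0, 4, 20]; [0, 0, 0, 0, 0, 5]] (rows listed top to bottom)


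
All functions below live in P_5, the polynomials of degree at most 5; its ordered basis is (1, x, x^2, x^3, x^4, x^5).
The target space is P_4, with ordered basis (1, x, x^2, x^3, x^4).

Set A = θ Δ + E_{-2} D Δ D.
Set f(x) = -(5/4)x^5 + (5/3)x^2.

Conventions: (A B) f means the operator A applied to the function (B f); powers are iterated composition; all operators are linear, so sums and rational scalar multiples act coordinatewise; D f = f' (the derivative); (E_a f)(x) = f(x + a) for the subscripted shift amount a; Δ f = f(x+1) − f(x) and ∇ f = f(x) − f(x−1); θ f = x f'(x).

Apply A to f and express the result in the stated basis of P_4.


Δ f = -(25/4)x^4 - (25/2)x^3 - (25/2)x^2 - (35/12)x + 5/12
θ Δ f = -25x^4 - (75/2)x^3 - 25x^2 - (35/12)x
D f = -(25/4)x^4 + (10/3)x
Δ D f = -25x^3 - (75/2)x^2 - 25x - 35/12
D (Δ D) f = -75x^2 - 75x - 25
E_{-2} D (Δ D) f = -75x^2 + 225x - 175
(θ Δ + E_{-2} D Δ D) f = -25x^4 - (75/2)x^3 - 100x^2 + (2665/12)x - 175

g(x) = -25x^4 - (75/2)x^3 - 100x^2 + (2665/12)x - 175


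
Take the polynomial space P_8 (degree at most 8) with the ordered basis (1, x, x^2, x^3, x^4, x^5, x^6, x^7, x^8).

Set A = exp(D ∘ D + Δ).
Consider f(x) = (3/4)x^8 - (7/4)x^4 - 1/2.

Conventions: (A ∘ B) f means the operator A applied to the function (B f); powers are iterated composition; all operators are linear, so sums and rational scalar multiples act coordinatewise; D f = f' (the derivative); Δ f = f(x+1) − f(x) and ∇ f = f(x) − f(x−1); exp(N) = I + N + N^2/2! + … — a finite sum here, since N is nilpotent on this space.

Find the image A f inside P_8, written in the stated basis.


order-1 term: 6x^7 + 63x^6 + 42x^5 + (105/2)x^4 + 35x^3 - (21/2)x^2 - x - 1
order-2 term: 21x^6 + 378x^5 + (3255/2)x^4 + 1470x^3 + (2541/2)x^2 + 567x + 83
order-3 term: 42x^5 + 945x^4 + 6090x^3 + 12600x^2 + 8099x + 2625
order-4 term: (105/2)x^4 + 1260x^3 + 8925x^2 + 21000x + 13244
order-5 term: 42x^3 + 945x^2 + 5880x + 19635/2
order-6 term: 21x^2 + 378x + 2919/2
order-7 term: 6x + 63
order-8 term: 3/4
the series for exp(D ∘ D + Δ) f terminates at order 8
exp(D ∘ D + Δ) f = (3/4)x^8 + 6x^7 + 84x^6 + 462x^5 + (10703/4)x^4 + 8897x^3 + 23751x^2 + 35929x + 109165/4

the result is g(x) = (3/4)x^8 + 6x^7 + 84x^6 + 462x^5 + (10703/4)x^4 + 8897x^3 + 23751x^2 + 35929x + 109165/4


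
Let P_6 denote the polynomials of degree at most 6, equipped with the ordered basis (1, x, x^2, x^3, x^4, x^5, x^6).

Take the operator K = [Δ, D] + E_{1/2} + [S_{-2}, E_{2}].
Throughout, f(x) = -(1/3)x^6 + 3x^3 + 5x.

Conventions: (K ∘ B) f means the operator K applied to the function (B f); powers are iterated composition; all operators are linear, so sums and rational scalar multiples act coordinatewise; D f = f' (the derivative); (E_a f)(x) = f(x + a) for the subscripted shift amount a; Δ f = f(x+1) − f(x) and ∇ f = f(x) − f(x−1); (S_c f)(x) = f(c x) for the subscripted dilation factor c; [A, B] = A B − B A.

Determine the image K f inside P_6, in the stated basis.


g(x) = -(1/3)x^6 + 383x^5 + (3835/4)x^4 + (23053/6)x^3 + (80323/16)x^2 + (71155/16)x + 305831/192

D f = -2x^5 + 9x^2 + 5
Δ D f = -10x^4 - 20x^3 - 20x^2 + 8x + 7
Δ f = -2x^5 - 5x^4 - (20/3)x^3 + 4x^2 + 7x + 23/3
D Δ f = -10x^4 - 20x^3 - 20x^2 + 8x + 7
[Δ, D] f = 0
E_{1/2} f = -(1/3)x^6 - x^5 - (5/4)x^4 + (13/6)x^3 + (67/16)x^2 + (115/16)x + 551/192
E_{2} f = -(1/3)x^6 - 4x^5 - 20x^4 - (151/3)x^3 - 62x^2 - 23x + 38/3
S_{-2} E_{2} f = -(64/3)x^6 + 128x^5 - 320x^4 + (1208/3)x^3 - 248x^2 + 46x + 38/3
S_{-2} f = -(64/3)x^6 - 24x^3 - 10x
E_{2} S_{-2} f = -(64/3)x^6 - 256x^5 - 1280x^4 - (10312/3)x^3 - 5264x^2 - 4394x - 4732/3
[S_{-2}, E_{2}] f = 384x^5 + 960x^4 + 3840x^3 + 5016x^2 + 4440x + 1590
([Δ, D] + E_{1/2} + [S_{-2}, E_{2}]) f = -(1/3)x^6 + 383x^5 + (3835/4)x^4 + (23053/6)x^3 + (80323/16)x^2 + (71155/16)x + 305831/192


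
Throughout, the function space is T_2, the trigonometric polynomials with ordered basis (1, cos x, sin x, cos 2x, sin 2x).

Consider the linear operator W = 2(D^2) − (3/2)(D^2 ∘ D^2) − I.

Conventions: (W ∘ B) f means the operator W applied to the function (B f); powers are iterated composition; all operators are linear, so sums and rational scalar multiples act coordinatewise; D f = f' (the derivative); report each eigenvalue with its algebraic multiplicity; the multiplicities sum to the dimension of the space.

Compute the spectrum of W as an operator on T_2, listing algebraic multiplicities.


image of 1: -1
image of cos x: -(9/2)cos x
image of sin x: -(9/2)sin x
image of cos 2x: -33cos 2x
image of sin 2x: -33sin 2x
the matrix is diagonal; its diagonal is (-1, -9/2, -9/2, -33, -33)
for a triangular matrix the eigenvalues are the diagonal entries, with algebraic multiplicity their repetition count

λ = -33 (multiplicity 2), λ = -9/2 (multiplicity 2), λ = -1 (multiplicity 1)


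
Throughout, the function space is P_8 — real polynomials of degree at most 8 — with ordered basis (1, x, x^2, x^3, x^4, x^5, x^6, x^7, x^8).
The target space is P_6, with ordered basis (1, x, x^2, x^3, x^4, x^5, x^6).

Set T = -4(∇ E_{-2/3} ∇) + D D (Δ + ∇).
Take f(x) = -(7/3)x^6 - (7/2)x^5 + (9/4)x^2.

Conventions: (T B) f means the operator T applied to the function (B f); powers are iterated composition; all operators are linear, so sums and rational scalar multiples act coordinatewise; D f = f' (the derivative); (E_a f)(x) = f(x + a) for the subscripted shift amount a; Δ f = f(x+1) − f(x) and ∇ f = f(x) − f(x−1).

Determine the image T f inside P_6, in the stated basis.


∇ f = -14x^5 + (35/2)x^4 - (35/3)x^3 + 8x - 41/12
E_{-2/3} ∇ f = -14x^5 + (385/6)x^4 - (1085/9)x^3 + (3010/27)x^2 - (3412/81)x + 7/972
∇ (E_{-2/3} ∇) f = -70x^4 + (1190/3)x^3 - (2660/3)x^2 + (24605/27)x - 57077/162
(-4(∇ E_{-2/3} ∇)) f = 280x^4 - (4760/3)x^3 + (10640/3)x^2 - (98420/27)x + 114154/81
Δ f = -14x^5 - (105/2)x^4 - (245/3)x^3 - 70x^2 - 27x - 43/12
∇ f = -14x^5 + (35/2)x^4 - (35/3)x^3 + 8x - 41/12
(Δ + ∇) f = -28x^5 - 35x^4 - (280/3)x^3 - 70x^2 - 19x - 7
D (Δ + ∇) f = -140x^4 - 140x^3 - 280x^2 - 140x - 19
D D (Δ + ∇) f = -560x^3 - 420x^2 - 560x - 140
(-4(∇ E_{-2/3} ∇) + D D (Δ + ∇)) f = 280x^4 - (6440/3)x^3 + (9380/3)x^2 - (113540/27)x + 102814/81

the result is g(x) = 280x^4 - (6440/3)x^3 + (9380/3)x^2 - (113540/27)x + 102814/81


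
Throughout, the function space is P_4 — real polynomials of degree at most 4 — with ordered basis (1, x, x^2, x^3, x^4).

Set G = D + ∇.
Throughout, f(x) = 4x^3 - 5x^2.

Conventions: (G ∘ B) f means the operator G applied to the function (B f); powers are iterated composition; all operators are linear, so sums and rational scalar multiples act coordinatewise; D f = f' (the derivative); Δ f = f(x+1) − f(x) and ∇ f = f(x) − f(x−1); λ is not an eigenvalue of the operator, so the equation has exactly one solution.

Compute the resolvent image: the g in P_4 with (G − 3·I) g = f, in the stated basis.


the result is g(x) = -(4/3)x^3 - x^2 - 1/9

write g with unknown coordinates in the stated basis and equate coefficients in (G − 3·I) g = f
solving from the highest basis element down gives g = -(4/3)x^3 - x^2 - 1/9
check: G g = -8x^2 - 1/3
so G g − 3·g = 4x^3 - 5x^2 = f ✓


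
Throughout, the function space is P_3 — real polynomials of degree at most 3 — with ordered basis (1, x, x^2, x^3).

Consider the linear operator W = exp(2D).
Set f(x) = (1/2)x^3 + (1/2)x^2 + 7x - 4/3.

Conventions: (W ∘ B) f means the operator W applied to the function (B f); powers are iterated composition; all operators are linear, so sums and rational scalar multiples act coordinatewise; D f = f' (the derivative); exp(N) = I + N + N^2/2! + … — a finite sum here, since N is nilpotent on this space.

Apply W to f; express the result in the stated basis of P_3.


the image equals g(x) = (1/2)x^3 + (7/2)x^2 + 15x + 56/3

order-1 term: 3x^2 + 2x + 14
order-2 term: 6x + 2
order-3 term: 4
the series for exp(2D) f terminates at order 3
exp(2D) f = (1/2)x^3 + (7/2)x^2 + 15x + 56/3


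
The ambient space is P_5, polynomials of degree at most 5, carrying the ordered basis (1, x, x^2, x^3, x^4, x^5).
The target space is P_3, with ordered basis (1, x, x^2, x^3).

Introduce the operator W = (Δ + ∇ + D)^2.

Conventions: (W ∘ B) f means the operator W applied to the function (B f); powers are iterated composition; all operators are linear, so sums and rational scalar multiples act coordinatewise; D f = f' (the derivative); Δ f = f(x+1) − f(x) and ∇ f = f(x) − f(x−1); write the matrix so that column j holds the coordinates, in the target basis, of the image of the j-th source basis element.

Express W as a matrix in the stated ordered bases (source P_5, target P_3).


image of 1: 0
image of x: 0
image of x^2: 18
image of x^3: 54x
image of x^4: 108x^2 + 48
image of x^5: 180x^3 + 240x
each image's coordinates form column j of the matrix

the matrix is [[0, 0, 18, 0, 48, 0]; [0, 0, 0, 54, 0, 240]; [0, 0, 0, 0, 108, 0]; [0, 0, 0, 0, 0, 180]] (rows listed top to bottom)


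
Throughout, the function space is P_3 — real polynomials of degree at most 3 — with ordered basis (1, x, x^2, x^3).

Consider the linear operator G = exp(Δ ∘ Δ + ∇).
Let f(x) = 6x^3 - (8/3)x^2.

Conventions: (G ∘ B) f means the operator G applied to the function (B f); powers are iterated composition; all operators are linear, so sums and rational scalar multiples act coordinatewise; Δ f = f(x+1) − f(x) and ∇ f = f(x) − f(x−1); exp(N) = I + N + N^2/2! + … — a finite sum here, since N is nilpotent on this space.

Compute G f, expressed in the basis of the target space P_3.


the image equals g(x) = 6x^3 + (46/3)x^2 + (92/3)x + 182/3

order-1 term: 18x^2 + (38/3)x + 118/3
order-2 term: 18x + 46/3
order-3 term: 6
the series for exp(Δ ∘ Δ + ∇) f terminates at order 3
exp(Δ ∘ Δ + ∇) f = 6x^3 + (46/3)x^2 + (92/3)x + 182/3


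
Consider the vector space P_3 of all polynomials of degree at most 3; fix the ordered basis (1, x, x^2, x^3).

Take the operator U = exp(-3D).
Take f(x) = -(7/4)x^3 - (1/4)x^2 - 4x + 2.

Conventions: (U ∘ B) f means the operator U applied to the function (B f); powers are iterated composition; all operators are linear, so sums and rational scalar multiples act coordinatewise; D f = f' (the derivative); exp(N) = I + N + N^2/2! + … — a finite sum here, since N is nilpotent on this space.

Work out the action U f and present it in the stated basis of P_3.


order-1 term: (63/4)x^2 + (3/2)x + 12
order-2 term: -(189/4)x - 9/4
order-3 term: 189/4
the series for exp(-3D) f terminates at order 3
exp(-3D) f = -(7/4)x^3 + (31/2)x^2 - (199/4)x + 59

the result is g(x) = -(7/4)x^3 + (31/2)x^2 - (199/4)x + 59


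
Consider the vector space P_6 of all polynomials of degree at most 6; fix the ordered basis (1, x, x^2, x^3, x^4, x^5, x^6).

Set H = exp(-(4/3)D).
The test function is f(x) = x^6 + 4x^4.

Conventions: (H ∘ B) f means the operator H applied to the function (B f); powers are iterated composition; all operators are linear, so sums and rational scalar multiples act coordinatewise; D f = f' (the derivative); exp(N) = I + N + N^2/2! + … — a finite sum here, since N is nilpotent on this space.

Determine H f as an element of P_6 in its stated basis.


order-1 term: -8x^5 - (64/3)x^3
order-2 term: (80/3)x^4 + (128/3)x^2
order-3 term: -(1280/27)x^3 - (1024/27)x
order-4 term: (1280/27)x^2 + 1024/81
order-5 term: -(2048/81)x
order-6 term: 4096/729
the series for exp(-(4/3)D) f terminates at order 6
exp(-(4/3)D) f = x^6 - 8x^5 + (92/3)x^4 - (1856/27)x^3 + (2432/27)x^2 - (5120/81)x + 13312/729

the image equals g(x) = x^6 - 8x^5 + (92/3)x^4 - (1856/27)x^3 + (2432/27)x^2 - (5120/81)x + 13312/729


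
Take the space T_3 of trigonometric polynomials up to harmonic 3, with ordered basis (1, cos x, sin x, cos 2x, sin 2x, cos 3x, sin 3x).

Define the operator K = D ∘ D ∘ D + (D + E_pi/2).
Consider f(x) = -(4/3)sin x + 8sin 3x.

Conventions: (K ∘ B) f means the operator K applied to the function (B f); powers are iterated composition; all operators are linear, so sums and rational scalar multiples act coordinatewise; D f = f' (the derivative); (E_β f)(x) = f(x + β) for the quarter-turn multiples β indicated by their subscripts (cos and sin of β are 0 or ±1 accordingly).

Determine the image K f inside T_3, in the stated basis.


D f = -(4/3)cos x + 24cos 3x
D D f = (4/3)sin x - 72sin 3x
D D D f = (4/3)cos x - 216cos 3x
D f = -(4/3)cos x + 24cos 3x
E_pi/2 f = -(4/3)cos x - 8cos 3x
(D + E_pi/2) f = -(8/3)cos x + 16cos 3x
(D ∘ D ∘ D + (D + E_pi/2)) f = -(4/3)cos x - 200cos 3x

g(x) = -(4/3)cos x - 200cos 3x


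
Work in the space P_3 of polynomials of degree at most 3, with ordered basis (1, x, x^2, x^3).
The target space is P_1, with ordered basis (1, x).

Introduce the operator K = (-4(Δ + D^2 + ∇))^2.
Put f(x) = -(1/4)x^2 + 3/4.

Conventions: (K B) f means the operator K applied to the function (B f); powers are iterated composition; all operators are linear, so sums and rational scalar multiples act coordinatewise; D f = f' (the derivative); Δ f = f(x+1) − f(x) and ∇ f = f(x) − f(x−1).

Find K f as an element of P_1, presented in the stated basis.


Δ f = -(1/2)x - 1/4
D f = -(1/2)x
D D f = -1/2
∇ f = -(1/2)x + 1/4
(Δ + D^2 + ∇) f = -x - 1/2
(-4(Δ + D^2 + ∇)) f = 4x + 2
Δ (-4(Δ + D^2 + ∇)) f = 4
D (-4(Δ + D^2 + ∇)) f = 4
D D (-4(Δ + D^2 + ∇)) f = 0
∇ (-4(Δ + D^2 + ∇)) f = 4
(Δ + D^2 + ∇) (-4(Δ + D^2 + ∇)) f = 8
(-4(Δ + D^2 + ∇)) (-4(Δ + D^2 + ∇)) f = -32

the result is g(x) = -32


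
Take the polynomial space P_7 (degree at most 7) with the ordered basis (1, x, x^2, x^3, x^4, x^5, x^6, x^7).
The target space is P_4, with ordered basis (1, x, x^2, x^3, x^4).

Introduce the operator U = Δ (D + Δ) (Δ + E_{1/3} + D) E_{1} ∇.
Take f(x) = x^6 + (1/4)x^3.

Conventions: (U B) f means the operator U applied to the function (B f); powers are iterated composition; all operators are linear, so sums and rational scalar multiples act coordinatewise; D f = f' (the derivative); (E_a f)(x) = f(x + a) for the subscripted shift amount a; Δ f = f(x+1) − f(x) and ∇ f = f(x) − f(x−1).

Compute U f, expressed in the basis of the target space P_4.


the result is g(x) = 240x^3 + 2580x^2 + 6320x + 45467/9

∇ f = 6x^5 - 15x^4 + 20x^3 - (57/4)x^2 + (21/4)x - 3/4
E_{1} ∇ f = 6x^5 + 15x^4 + 20x^3 + (63/4)x^2 + (27/4)x + 5/4
Δ (E_{1} ∇) f = 30x^4 + 120x^3 + 210x^2 + (363/2)x + 127/2
E_{1/3} (E_{1} ∇) f = 6x^5 + 25x^4 + (140/3)x^3 + (1727/36)x^2 + (2863/108)x + 2009/324
D (E_{1} ∇) f = 30x^4 + 60x^3 + 60x^2 + (63/2)x + 27/4
(Δ + E_{1/3} + D) (E_{1} ∇) f = 6x^5 + 85x^4 + (680/3)x^3 + (11447/36)x^2 + (25867/108)x + 12385/162
D (Δ + E_{1/3} + D) (E_{1} ∇) f = 30x^4 + 340x^3 + 680x^2 + (11447/18)x + 25867/108
Δ (Δ + E_{1/3} + D) (E_{1} ∇) f = 30x^4 + 400x^3 + 1250x^2 + (30347/18)x + 23629/27
(D + Δ) (Δ + E_{1/3} + D) (E_{1} ∇) f = 60x^4 + 740x^3 + 1930x^2 + (20897/9)x + 120383/108
Δ ((D + Δ) (Δ + E_{1/3} + D) E_{1} ∇) f = 240x^3 + 2580x^2 + 6320x + 45467/9


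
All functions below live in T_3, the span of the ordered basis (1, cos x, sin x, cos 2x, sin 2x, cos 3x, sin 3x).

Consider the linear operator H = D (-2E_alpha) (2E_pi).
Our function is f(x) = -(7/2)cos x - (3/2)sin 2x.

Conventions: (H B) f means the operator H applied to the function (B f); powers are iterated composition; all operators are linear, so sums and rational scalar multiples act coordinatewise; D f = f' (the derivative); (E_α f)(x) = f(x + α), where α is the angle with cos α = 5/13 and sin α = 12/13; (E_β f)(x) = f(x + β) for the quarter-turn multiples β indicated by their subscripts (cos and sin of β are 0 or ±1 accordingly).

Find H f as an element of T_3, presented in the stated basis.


E_pi f = (7/2)cos x - (3/2)sin 2x
(2E_pi) f = 7cos x - 3sin 2x
E_alpha (2E_pi) f = (35/13)cos x - (84/13)sin x - (360/169)cos 2x + (357/169)sin 2x
(-2E_alpha) (2E_pi) f = -(70/13)cos x + (168/13)sin x + (720/169)cos 2x - (714/169)sin 2x
D (-2E_alpha) (2E_pi) f = (168/13)cos x + (70/13)sin x - (1428/169)cos 2x - (1440/169)sin 2x

the result is g(x) = (168/13)cos x + (70/13)sin x - (1428/169)cos 2x - (1440/169)sin 2x


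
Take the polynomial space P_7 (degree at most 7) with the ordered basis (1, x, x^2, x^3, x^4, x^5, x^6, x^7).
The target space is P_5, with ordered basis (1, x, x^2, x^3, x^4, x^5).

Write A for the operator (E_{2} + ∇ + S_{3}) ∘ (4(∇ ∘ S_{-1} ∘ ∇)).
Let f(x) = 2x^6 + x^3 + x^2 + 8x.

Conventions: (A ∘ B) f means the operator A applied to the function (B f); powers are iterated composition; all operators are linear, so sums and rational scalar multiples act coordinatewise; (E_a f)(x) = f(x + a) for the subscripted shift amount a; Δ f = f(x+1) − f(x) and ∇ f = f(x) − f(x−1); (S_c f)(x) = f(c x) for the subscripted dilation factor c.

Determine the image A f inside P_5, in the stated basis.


the image equals g(x) = -19680x^4 - 2880x^3 - 6720x^2 - 9984x - 4296

∇ f = 12x^5 - 30x^4 + 40x^3 - 27x^2 + 11x + 6
S_{-1} ∇ f = -12x^5 - 30x^4 - 40x^3 - 27x^2 - 11x + 6
∇ S_{-1} ∇ f = -60x^4 - 60x^2 + 6x - 6
(4(∇ ∘ S_{-1} ∘ ∇)) f = -240x^4 - 240x^2 + 24x - 24
E_{2} (4(∇ ∘ S_{-1} ∘ ∇)) f = -240x^4 - 1920x^3 - 6000x^2 - 8616x - 4776
∇ (4(∇ ∘ S_{-1} ∘ ∇)) f = -960x^3 + 1440x^2 - 1440x + 504
S_{3} (4(∇ ∘ S_{-1} ∘ ∇)) f = -19440x^4 - 2160x^2 + 72x - 24
(E_{2} + ∇ + S_{3}) (4(∇ ∘ S_{-1} ∘ ∇)) f = -19680x^4 - 2880x^3 - 6720x^2 - 9984x - 4296


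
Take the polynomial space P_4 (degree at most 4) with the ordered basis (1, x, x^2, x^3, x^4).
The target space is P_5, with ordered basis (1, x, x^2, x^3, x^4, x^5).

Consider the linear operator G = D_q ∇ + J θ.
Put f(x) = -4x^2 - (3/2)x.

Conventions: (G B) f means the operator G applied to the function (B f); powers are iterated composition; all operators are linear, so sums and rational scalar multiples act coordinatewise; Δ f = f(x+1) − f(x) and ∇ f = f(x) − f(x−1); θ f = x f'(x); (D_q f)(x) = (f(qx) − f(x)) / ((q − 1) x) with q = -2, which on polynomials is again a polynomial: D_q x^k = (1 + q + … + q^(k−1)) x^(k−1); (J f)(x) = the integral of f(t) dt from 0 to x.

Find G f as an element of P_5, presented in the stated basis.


the image equals g(x) = -(8/3)x^3 - (3/4)x^2 - 8

∇ f = -8x + 5/2
D_q ∇ f = -8
θ f = -8x^2 - (3/2)x
J θ f = -(8/3)x^3 - (3/4)x^2
(D_q ∇ + J θ) f = -(8/3)x^3 - (3/4)x^2 - 8


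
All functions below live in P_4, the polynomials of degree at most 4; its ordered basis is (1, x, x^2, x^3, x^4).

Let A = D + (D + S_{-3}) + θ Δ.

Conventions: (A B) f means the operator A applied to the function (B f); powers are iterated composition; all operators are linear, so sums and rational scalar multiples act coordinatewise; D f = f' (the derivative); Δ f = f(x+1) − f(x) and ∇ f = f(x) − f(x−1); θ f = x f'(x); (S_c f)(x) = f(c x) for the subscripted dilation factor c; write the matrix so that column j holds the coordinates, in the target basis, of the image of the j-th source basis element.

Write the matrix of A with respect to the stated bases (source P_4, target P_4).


image of 1: 1
image of x: -3x + 2
image of x^2: 9x^2 + 6x
image of x^3: -27x^3 + 12x^2 + 3x
image of x^4: 81x^4 + 20x^3 + 12x^2 + 4x
each image's coordinates form column j of the matrix

the matrix is [[1, 2, 0, 0, 0]; [0, -3, 6, 3, 4]; [0, 0, 9, 12, 12]; [0, 0, 0, -27, 20]; [0, 0, 0, 0, 81]] (rows listed top to bottom)


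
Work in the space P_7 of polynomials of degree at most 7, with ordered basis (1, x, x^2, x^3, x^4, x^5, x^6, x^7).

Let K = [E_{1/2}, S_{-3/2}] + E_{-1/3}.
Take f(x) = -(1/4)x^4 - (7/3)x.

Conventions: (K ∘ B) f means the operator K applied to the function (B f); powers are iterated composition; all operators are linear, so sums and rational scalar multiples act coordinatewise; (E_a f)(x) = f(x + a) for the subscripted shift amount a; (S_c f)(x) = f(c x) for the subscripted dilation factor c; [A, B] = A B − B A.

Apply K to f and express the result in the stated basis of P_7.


g(x) = -(1/4)x^4 - (373/96)x^3 - (469/384)x^2 - (10771/3456)x + 300911/82944

S_{-3/2} f = -(81/64)x^4 + (7/2)x
E_{1/2} S_{-3/2} f = -(81/64)x^4 - (81/32)x^3 - (243/128)x^2 + (367/128)x + 1711/1024
E_{1/2} f = -(1/4)x^4 - (1/2)x^3 - (3/8)x^2 - (59/24)x - 227/192
S_{-3/2} E_{1/2} f = -(81/64)x^4 + (27/16)x^3 - (27/32)x^2 + (59/16)x - 227/192
[E_{1/2}, S_{-3/2}] f = -(135/32)x^3 - (135/128)x^2 - (105/128)x + 8765/3072
E_{-1/3} f = -(1/4)x^4 + (1/3)x^3 - (1/6)x^2 - (62/27)x + 251/324
([E_{1/2}, S_{-3/2}] + E_{-1/3}) f = -(1/4)x^4 - (373/96)x^3 - (469/384)x^2 - (10771/3456)x + 300911/82944


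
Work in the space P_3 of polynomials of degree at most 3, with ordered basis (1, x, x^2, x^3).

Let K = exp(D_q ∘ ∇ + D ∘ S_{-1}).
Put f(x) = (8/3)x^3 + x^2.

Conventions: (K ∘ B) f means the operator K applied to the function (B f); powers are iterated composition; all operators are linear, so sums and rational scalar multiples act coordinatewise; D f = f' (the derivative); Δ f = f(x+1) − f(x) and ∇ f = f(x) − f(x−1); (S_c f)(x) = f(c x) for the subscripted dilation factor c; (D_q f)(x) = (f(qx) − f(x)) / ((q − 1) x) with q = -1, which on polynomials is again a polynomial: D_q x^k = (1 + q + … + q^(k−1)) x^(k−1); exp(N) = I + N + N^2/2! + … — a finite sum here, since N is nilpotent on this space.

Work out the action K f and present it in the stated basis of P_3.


order-1 term: -8x^2 + 2x - 6
order-2 term: -8x - 9
order-3 term: 8/3
the series for exp(D_q ∘ ∇ + D ∘ S_{-1}) f terminates at order 3
exp(D_q ∘ ∇ + D ∘ S_{-1}) f = (8/3)x^3 - 7x^2 - 6x - 37/3

g(x) = (8/3)x^3 - 7x^2 - 6x - 37/3


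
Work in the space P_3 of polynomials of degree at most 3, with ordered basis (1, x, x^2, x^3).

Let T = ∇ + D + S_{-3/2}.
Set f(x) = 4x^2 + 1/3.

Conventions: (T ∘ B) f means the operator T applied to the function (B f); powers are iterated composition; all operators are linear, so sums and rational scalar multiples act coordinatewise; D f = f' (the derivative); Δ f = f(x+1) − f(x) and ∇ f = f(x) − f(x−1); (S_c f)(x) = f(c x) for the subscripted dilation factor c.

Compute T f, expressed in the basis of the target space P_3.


∇ f = 8x - 4
D f = 8x
S_{-3/2} f = 9x^2 + 1/3
(∇ + D + S_{-3/2}) f = 9x^2 + 16x - 11/3

the result is g(x) = 9x^2 + 16x - 11/3


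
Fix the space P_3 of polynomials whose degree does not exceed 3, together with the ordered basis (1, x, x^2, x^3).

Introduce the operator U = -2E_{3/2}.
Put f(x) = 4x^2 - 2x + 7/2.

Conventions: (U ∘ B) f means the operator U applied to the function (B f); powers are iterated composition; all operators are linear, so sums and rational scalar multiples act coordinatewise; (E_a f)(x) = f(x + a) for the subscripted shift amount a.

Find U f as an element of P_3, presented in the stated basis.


E_{3/2} f = 4x^2 + 10x + 19/2
(-2E_{3/2}) f = -8x^2 - 20x - 19

the result is g(x) = -8x^2 - 20x - 19


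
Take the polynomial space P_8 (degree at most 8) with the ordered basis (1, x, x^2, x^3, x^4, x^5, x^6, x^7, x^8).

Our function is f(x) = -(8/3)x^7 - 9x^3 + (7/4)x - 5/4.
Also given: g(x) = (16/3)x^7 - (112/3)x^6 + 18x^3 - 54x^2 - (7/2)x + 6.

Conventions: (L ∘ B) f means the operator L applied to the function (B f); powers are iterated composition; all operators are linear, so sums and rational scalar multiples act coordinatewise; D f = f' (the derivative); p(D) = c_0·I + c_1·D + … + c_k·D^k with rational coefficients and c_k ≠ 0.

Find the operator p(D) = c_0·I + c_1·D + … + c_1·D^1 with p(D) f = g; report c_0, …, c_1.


D^0 f = -(8/3)x^7 - 9x^3 + (7/4)x - 5/4
D^1 f = -(56/3)x^6 - 27x^2 + 7/4
matching coefficients of g against c_0 f + c_1 Df + … from the top degree down determines the c_i
solution: c_0 = -2, c_1 = 2

p(D) = -2·I + 2·D, i.e. c_0 = -2, c_1 = 2


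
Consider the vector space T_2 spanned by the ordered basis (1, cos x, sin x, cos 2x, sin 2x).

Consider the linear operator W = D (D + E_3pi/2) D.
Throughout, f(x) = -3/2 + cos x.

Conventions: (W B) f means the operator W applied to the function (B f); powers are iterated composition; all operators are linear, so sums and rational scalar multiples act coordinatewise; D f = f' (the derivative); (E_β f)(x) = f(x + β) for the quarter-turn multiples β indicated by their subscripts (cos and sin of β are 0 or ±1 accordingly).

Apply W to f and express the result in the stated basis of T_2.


D f = -sin x
D D f = -cos x
E_3pi/2 D f = cos x
(D + E_3pi/2) D f = 0
D (D + E_3pi/2) D f = 0

the result is g(x) = 0


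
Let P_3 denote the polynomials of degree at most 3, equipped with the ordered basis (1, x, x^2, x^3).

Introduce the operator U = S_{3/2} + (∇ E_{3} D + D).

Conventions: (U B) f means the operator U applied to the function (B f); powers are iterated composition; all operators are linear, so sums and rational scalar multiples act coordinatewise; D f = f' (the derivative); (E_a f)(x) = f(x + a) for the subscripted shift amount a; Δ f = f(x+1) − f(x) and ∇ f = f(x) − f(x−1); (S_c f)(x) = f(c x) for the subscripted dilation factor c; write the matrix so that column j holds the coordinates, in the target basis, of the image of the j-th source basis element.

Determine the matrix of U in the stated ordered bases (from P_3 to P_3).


the matrix is [[1, 1, 2, 15]; [0, 3/2, 2, 6]; [0, 0, 9/4, 3]; [0, 0, 0, 27/8]] (rows listed top to bottom)

image of 1: 1
image of x: (3/2)x + 1
image of x^2: (9/4)x^2 + 2x + 2
image of x^3: (27/8)x^3 + 3x^2 + 6x + 15
each image's coordinates form column j of the matrix


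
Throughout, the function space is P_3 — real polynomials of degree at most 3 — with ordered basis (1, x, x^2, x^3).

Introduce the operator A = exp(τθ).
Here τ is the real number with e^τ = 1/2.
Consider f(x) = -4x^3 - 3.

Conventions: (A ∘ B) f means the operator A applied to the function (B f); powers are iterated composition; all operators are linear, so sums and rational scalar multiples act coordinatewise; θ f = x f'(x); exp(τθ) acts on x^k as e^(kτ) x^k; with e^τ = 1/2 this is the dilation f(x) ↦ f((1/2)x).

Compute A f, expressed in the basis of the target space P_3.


exp(τθ) x^k = e^(kτ) x^k; with e^τ = 1/2 this sends x^k to (1/2)^k x^k
x^3 ↦ 1/8 x^3
applying this coordinatewise to f: exp(τθ) f = -(1/2)x^3 - 3

the result is g(x) = -(1/2)x^3 - 3


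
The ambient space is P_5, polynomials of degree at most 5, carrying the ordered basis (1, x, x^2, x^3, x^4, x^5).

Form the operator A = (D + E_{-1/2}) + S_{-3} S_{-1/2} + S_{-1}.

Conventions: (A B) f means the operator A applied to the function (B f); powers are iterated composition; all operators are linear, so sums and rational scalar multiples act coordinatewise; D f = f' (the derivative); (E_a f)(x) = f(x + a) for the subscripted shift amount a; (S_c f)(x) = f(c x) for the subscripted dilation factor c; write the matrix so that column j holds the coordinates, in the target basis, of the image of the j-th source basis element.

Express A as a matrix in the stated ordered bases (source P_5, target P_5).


the matrix is [[3, 1/2, 1/4, -1/8, 1/16, -1/32]; [0, 3/2, 1, 3/4, -1/2, 5/16]; [0, 0, 17/4, 3/2, 3/2, -5/4]; [0, 0, 0, 27/8, 2, 5/2]; [0, 0, 0, 0, 113/16, 5/2]; [0, 0, 0, 0, 0, 243/32]] (rows listed top to bottom)

image of 1: 3
image of x: (3/2)x + 1/2
image of x^2: (17/4)x^2 + x + 1/4
image of x^3: (27/8)x^3 + (3/2)x^2 + (3/4)x - 1/8
image of x^4: (113/16)x^4 + 2x^3 + (3/2)x^2 - (1/2)x + 1/16
image of x^5: (243/32)x^5 + (5/2)x^4 + (5/2)x^3 - (5/4)x^2 + (5/16)x - 1/32
each image's coordinates form column j of the matrix


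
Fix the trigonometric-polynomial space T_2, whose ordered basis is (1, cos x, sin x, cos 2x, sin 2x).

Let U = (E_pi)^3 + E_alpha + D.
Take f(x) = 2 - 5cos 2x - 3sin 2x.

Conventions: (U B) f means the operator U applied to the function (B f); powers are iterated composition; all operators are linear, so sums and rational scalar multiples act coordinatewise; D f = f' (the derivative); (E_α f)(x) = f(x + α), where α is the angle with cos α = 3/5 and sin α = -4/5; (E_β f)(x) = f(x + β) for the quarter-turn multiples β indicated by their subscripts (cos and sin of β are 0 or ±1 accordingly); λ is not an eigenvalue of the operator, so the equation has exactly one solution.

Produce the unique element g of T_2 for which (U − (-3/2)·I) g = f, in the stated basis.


write g with unknown coordinates in the stated basis and equate coefficients in (U − (-3/2)·I) g = f
solving from the highest basis element down gives g = 4/7 - (798/601)cos 2x - (1186/601)sin 2x
check: U g = 8/7 - (1808/601)cos 2x - (24/601)sin 2x
so U g − (-3/2)·g = 2 - 5cos 2x - 3sin 2x = f ✓

the result is g(x) = 4/7 - (798/601)cos 2x - (1186/601)sin 2x


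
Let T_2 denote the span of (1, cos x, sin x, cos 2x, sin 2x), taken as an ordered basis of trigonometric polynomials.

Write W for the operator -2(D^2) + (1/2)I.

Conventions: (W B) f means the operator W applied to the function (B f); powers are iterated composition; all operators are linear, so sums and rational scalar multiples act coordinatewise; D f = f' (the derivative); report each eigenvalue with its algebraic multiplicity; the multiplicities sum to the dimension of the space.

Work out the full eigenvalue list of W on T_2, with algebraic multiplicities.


image of 1: 1/2
image of cos x: (5/2)cos x
image of sin x: (5/2)sin x
image of cos 2x: (17/2)cos 2x
image of sin 2x: (17/2)sin 2x
the matrix is diagonal; its diagonal is (1/2, 5/2, 5/2, 17/2, 17/2)
for a triangular matrix the eigenvalues are the diagonal entries, with algebraic multiplicity their repetition count

λ = 1/2 (multiplicity 1), λ = 5/2 (multiplicity 2), λ = 17/2 (multiplicity 2)


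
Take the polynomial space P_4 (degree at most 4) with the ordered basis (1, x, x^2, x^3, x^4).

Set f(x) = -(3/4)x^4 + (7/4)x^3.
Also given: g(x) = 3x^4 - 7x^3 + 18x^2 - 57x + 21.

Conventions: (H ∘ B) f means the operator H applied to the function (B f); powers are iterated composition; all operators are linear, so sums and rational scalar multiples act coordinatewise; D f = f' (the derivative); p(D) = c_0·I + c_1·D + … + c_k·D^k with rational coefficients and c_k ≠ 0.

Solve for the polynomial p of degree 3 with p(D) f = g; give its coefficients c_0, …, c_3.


D^0 f = -(3/4)x^4 + (7/4)x^3
D^1 f = -3x^3 + (21/4)x^2
D^2 f = -9x^2 + (21/2)x
D^3 f = -18x + 21/2
matching coefficients of g against c_0 f + c_1 Df + … from the top degree down determines the c_i
solution: c_0 = -4, c_1 = 0, c_2 = -2, c_3 = 2

p(D) = -4·I − 2·D^2 + 2·D^3, i.e. c_0 = -4, c_1 = 0, c_2 = -2, c_3 = 2


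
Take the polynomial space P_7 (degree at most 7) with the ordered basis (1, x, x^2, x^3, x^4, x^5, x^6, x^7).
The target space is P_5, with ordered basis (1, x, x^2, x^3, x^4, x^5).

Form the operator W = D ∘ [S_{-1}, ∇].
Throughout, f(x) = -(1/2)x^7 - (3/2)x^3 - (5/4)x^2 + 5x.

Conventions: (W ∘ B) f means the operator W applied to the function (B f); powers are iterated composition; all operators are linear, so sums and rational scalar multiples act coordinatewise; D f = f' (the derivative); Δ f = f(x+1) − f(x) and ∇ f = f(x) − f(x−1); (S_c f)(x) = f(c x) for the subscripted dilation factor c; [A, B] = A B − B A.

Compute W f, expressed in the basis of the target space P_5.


the result is g(x) = -42x^5 - 140x^3 - 60x + 5

∇ f = -(7/2)x^6 + (21/2)x^5 - (35/2)x^4 + (35/2)x^3 - 15x^2 + (11/2)x + 17/4
S_{-1} ∇ f = -(7/2)x^6 - (21/2)x^5 - (35/2)x^4 - (35/2)x^3 - 15x^2 - (11/2)x + 17/4
S_{-1} f = (1/2)x^7 + (3/2)x^3 - (5/4)x^2 - 5x
∇ S_{-1} f = (7/2)x^6 - (21/2)x^5 + (35/2)x^4 - (35/2)x^3 + 15x^2 - (21/2)x - 7/4
[S_{-1}, ∇] f = -7x^6 - 35x^4 - 30x^2 + 5x + 6
D [S_{-1}, ∇] f = -42x^5 - 140x^3 - 60x + 5


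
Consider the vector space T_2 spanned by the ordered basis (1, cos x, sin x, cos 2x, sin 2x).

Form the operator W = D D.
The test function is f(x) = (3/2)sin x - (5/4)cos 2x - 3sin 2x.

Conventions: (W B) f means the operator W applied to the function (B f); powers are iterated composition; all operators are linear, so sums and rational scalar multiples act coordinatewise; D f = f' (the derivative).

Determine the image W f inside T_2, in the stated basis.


D f = (3/2)cos x - 6cos 2x + (5/2)sin 2x
D D f = -(3/2)sin x + 5cos 2x + 12sin 2x

g(x) = -(3/2)sin x + 5cos 2x + 12sin 2x


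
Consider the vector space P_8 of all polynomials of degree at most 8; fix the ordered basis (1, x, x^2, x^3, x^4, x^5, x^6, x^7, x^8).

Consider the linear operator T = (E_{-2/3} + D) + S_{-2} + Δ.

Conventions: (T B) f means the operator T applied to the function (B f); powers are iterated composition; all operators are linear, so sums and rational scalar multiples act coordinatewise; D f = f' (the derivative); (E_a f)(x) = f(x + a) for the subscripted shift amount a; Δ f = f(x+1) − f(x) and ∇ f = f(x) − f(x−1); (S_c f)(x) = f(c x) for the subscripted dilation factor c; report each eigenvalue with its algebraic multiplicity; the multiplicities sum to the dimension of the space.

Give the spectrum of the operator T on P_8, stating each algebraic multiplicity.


image of 1: 2
image of x: -x + 4/3
image of x^2: 5x^2 + (8/3)x + 13/9
image of x^3: -7x^3 + 4x^2 + (13/3)x + 19/27
image of x^4: 17x^4 + (16/3)x^3 + (26/3)x^2 + (76/27)x + 97/81
image of x^5: -31x^5 + (20/3)x^4 + (130/9)x^3 + (190/27)x^2 + (485/81)x + 211/243
image of x^6: 65x^6 + 8x^5 + (65/3)x^4 + (380/27)x^3 + (485/27)x^2 + (422/81)x + 793/729
image of x^7: -127x^7 + (28/3)x^6 + (91/3)x^5 + (665/27)x^4 + (3395/81)x^3 + (1477/81)x^2 + (5551/729)x + 2059/2187
image of x^8: 257x^8 + (32/3)x^7 + (364/9)x^6 + (1064/27)x^5 + (6790/81)x^4 + (11816/243)x^3 + (22204/729)x^2 + (16472/2187)x + 6817/6561
the matrix is upper triangular; its diagonal is (2, -1, 5, -7, 17, -31, 65, -127, 257)
for a triangular matrix the eigenvalues are the diagonal entries, with algebraic multiplicity their repetition count

λ = -127 (multiplicity 1), λ = -31 (multiplicity 1), λ = -7 (multiplicity 1), λ = -1 (multiplicity 1), λ = 2 (multiplicity 1), λ = 5 (multiplicity 1), λ = 17 (multiplicity 1), λ = 65 (multiplicity 1), λ = 257 (multiplicity 1)
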